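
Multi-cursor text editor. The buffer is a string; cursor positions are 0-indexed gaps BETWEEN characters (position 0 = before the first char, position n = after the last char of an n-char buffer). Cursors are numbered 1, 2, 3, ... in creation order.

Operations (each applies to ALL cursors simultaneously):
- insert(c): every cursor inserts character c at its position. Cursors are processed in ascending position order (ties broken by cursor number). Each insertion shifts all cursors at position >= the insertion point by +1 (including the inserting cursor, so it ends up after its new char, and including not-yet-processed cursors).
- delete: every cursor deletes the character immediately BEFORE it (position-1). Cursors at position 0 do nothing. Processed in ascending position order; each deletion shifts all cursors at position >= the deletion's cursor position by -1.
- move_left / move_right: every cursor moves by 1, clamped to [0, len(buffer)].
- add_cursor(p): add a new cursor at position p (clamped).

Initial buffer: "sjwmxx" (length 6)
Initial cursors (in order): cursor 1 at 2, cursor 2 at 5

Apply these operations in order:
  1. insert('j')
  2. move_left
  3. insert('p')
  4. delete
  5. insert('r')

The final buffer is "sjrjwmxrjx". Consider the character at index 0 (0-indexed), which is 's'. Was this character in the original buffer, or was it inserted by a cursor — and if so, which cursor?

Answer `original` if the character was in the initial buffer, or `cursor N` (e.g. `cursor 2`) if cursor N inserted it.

Answer: original

Derivation:
After op 1 (insert('j')): buffer="sjjwmxjx" (len 8), cursors c1@3 c2@7, authorship ..1...2.
After op 2 (move_left): buffer="sjjwmxjx" (len 8), cursors c1@2 c2@6, authorship ..1...2.
After op 3 (insert('p')): buffer="sjpjwmxpjx" (len 10), cursors c1@3 c2@8, authorship ..11...22.
After op 4 (delete): buffer="sjjwmxjx" (len 8), cursors c1@2 c2@6, authorship ..1...2.
After op 5 (insert('r')): buffer="sjrjwmxrjx" (len 10), cursors c1@3 c2@8, authorship ..11...22.
Authorship (.=original, N=cursor N): . . 1 1 . . . 2 2 .
Index 0: author = original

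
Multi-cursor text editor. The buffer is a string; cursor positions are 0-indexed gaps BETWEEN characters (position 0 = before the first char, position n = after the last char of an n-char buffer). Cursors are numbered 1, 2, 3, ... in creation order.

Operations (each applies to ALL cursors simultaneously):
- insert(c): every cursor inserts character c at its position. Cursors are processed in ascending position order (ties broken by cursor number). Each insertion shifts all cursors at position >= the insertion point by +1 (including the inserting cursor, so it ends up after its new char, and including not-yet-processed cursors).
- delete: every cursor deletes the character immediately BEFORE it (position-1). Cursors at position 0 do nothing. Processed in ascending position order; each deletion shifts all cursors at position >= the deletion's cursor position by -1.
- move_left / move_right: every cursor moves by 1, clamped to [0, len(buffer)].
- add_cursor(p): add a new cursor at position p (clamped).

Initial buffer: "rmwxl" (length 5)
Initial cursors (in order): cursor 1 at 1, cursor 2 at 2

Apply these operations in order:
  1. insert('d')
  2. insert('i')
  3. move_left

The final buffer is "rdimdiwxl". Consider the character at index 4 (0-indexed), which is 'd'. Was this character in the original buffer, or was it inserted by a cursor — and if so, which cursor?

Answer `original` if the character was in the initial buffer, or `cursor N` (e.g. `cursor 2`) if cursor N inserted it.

Answer: cursor 2

Derivation:
After op 1 (insert('d')): buffer="rdmdwxl" (len 7), cursors c1@2 c2@4, authorship .1.2...
After op 2 (insert('i')): buffer="rdimdiwxl" (len 9), cursors c1@3 c2@6, authorship .11.22...
After op 3 (move_left): buffer="rdimdiwxl" (len 9), cursors c1@2 c2@5, authorship .11.22...
Authorship (.=original, N=cursor N): . 1 1 . 2 2 . . .
Index 4: author = 2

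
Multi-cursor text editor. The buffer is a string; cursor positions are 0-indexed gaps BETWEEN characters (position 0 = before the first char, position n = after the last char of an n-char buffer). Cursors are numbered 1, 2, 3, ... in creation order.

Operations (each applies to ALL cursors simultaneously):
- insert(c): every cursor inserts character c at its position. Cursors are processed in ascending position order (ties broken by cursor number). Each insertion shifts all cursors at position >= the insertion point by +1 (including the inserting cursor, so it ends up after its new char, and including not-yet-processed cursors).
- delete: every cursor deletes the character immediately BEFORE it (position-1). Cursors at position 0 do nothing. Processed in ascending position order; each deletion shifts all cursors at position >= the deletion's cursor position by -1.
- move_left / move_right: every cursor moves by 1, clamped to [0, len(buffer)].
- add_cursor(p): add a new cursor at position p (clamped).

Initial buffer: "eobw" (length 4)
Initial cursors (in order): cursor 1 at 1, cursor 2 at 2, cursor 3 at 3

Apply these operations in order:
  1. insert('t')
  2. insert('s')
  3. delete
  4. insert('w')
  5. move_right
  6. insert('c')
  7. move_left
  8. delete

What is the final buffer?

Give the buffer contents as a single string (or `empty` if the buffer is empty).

Answer: etwctwctwc

Derivation:
After op 1 (insert('t')): buffer="etotbtw" (len 7), cursors c1@2 c2@4 c3@6, authorship .1.2.3.
After op 2 (insert('s')): buffer="etsotsbtsw" (len 10), cursors c1@3 c2@6 c3@9, authorship .11.22.33.
After op 3 (delete): buffer="etotbtw" (len 7), cursors c1@2 c2@4 c3@6, authorship .1.2.3.
After op 4 (insert('w')): buffer="etwotwbtww" (len 10), cursors c1@3 c2@6 c3@9, authorship .11.22.33.
After op 5 (move_right): buffer="etwotwbtww" (len 10), cursors c1@4 c2@7 c3@10, authorship .11.22.33.
After op 6 (insert('c')): buffer="etwoctwbctwwc" (len 13), cursors c1@5 c2@9 c3@13, authorship .11.122.233.3
After op 7 (move_left): buffer="etwoctwbctwwc" (len 13), cursors c1@4 c2@8 c3@12, authorship .11.122.233.3
After op 8 (delete): buffer="etwctwctwc" (len 10), cursors c1@3 c2@6 c3@9, authorship .111222333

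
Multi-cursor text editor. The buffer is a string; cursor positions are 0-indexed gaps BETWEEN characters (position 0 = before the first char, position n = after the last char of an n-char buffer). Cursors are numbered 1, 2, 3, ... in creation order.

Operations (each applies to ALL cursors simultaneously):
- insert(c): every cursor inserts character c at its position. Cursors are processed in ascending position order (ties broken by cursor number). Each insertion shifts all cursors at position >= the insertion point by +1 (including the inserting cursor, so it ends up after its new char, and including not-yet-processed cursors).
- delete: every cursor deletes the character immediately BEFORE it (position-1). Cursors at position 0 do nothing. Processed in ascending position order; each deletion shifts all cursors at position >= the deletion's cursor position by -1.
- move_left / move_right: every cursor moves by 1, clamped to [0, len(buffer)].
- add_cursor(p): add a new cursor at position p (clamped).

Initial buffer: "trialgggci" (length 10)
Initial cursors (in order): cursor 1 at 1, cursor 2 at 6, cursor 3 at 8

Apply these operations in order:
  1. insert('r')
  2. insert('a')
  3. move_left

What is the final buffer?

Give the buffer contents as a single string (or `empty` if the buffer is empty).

After op 1 (insert('r')): buffer="trrialgrggrci" (len 13), cursors c1@2 c2@8 c3@11, authorship .1.....2..3..
After op 2 (insert('a')): buffer="trarialgraggraci" (len 16), cursors c1@3 c2@10 c3@14, authorship .11.....22..33..
After op 3 (move_left): buffer="trarialgraggraci" (len 16), cursors c1@2 c2@9 c3@13, authorship .11.....22..33..

Answer: trarialgraggraci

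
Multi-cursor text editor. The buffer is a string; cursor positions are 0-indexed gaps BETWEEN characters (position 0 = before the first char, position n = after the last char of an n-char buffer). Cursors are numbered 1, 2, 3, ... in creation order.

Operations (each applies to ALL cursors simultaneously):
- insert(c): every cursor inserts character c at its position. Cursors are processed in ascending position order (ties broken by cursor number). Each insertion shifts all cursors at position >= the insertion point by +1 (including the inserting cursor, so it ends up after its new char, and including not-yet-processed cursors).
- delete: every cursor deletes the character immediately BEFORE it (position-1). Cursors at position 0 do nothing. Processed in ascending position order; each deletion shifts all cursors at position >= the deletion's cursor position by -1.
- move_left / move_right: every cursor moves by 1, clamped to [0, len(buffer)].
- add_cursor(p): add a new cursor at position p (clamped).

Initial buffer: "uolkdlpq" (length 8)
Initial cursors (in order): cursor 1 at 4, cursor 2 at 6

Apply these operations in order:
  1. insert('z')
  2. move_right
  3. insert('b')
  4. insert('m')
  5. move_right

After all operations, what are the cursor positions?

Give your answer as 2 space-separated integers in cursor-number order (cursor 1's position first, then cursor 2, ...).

Answer: 9 14

Derivation:
After op 1 (insert('z')): buffer="uolkzdlzpq" (len 10), cursors c1@5 c2@8, authorship ....1..2..
After op 2 (move_right): buffer="uolkzdlzpq" (len 10), cursors c1@6 c2@9, authorship ....1..2..
After op 3 (insert('b')): buffer="uolkzdblzpbq" (len 12), cursors c1@7 c2@11, authorship ....1.1.2.2.
After op 4 (insert('m')): buffer="uolkzdbmlzpbmq" (len 14), cursors c1@8 c2@13, authorship ....1.11.2.22.
After op 5 (move_right): buffer="uolkzdbmlzpbmq" (len 14), cursors c1@9 c2@14, authorship ....1.11.2.22.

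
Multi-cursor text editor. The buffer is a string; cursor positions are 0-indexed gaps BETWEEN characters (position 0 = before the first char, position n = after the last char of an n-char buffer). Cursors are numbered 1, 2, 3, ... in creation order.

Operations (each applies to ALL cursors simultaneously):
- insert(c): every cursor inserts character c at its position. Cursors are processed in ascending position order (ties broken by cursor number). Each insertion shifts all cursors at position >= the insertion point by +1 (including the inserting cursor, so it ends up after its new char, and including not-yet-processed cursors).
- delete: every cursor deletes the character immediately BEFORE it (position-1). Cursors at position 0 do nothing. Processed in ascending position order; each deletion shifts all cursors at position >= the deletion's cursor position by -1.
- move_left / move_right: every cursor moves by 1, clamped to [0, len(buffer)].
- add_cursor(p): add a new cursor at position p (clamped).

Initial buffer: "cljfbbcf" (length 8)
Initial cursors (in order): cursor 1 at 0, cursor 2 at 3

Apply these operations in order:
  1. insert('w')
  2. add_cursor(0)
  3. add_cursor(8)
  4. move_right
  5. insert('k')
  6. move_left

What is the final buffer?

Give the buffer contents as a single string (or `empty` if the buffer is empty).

After op 1 (insert('w')): buffer="wcljwfbbcf" (len 10), cursors c1@1 c2@5, authorship 1...2.....
After op 2 (add_cursor(0)): buffer="wcljwfbbcf" (len 10), cursors c3@0 c1@1 c2@5, authorship 1...2.....
After op 3 (add_cursor(8)): buffer="wcljwfbbcf" (len 10), cursors c3@0 c1@1 c2@5 c4@8, authorship 1...2.....
After op 4 (move_right): buffer="wcljwfbbcf" (len 10), cursors c3@1 c1@2 c2@6 c4@9, authorship 1...2.....
After op 5 (insert('k')): buffer="wkckljwfkbbckf" (len 14), cursors c3@2 c1@4 c2@9 c4@13, authorship 13.1..2.2...4.
After op 6 (move_left): buffer="wkckljwfkbbckf" (len 14), cursors c3@1 c1@3 c2@8 c4@12, authorship 13.1..2.2...4.

Answer: wkckljwfkbbckf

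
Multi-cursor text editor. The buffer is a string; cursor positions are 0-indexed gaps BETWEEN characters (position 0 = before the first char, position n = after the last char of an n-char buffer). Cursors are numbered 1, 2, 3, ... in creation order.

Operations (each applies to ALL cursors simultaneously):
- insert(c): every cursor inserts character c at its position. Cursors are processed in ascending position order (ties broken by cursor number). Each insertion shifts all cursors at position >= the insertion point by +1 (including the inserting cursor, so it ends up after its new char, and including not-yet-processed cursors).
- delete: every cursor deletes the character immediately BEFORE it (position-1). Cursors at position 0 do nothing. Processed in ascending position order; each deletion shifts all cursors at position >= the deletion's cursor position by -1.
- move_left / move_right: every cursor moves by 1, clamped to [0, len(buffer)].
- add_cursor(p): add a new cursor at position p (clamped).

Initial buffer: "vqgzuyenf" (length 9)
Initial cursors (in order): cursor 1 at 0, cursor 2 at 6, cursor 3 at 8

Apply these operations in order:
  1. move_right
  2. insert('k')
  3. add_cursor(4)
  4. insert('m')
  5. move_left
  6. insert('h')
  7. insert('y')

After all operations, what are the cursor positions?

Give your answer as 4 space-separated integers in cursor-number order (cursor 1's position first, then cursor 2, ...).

After op 1 (move_right): buffer="vqgzuyenf" (len 9), cursors c1@1 c2@7 c3@9, authorship .........
After op 2 (insert('k')): buffer="vkqgzuyeknfk" (len 12), cursors c1@2 c2@9 c3@12, authorship .1......2..3
After op 3 (add_cursor(4)): buffer="vkqgzuyeknfk" (len 12), cursors c1@2 c4@4 c2@9 c3@12, authorship .1......2..3
After op 4 (insert('m')): buffer="vkmqgmzuyekmnfkm" (len 16), cursors c1@3 c4@6 c2@12 c3@16, authorship .11..4....22..33
After op 5 (move_left): buffer="vkmqgmzuyekmnfkm" (len 16), cursors c1@2 c4@5 c2@11 c3@15, authorship .11..4....22..33
After op 6 (insert('h')): buffer="vkhmqghmzuyekhmnfkhm" (len 20), cursors c1@3 c4@7 c2@14 c3@19, authorship .111..44....222..333
After op 7 (insert('y')): buffer="vkhymqghymzuyekhymnfkhym" (len 24), cursors c1@4 c4@9 c2@17 c3@23, authorship .1111..444....2222..3333

Answer: 4 17 23 9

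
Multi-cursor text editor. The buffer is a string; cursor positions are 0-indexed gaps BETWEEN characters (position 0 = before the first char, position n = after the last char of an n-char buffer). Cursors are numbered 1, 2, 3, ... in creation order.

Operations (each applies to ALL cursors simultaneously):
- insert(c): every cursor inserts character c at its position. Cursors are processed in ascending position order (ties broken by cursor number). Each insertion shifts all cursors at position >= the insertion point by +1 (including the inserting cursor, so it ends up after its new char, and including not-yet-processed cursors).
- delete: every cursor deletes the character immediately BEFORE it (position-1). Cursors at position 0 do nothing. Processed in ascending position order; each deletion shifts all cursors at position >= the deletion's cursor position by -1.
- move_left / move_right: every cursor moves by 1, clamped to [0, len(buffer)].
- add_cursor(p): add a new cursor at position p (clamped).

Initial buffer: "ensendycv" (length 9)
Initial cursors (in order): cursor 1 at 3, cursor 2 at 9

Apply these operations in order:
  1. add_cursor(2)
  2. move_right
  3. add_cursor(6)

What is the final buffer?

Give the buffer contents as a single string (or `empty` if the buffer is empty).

Answer: ensendycv

Derivation:
After op 1 (add_cursor(2)): buffer="ensendycv" (len 9), cursors c3@2 c1@3 c2@9, authorship .........
After op 2 (move_right): buffer="ensendycv" (len 9), cursors c3@3 c1@4 c2@9, authorship .........
After op 3 (add_cursor(6)): buffer="ensendycv" (len 9), cursors c3@3 c1@4 c4@6 c2@9, authorship .........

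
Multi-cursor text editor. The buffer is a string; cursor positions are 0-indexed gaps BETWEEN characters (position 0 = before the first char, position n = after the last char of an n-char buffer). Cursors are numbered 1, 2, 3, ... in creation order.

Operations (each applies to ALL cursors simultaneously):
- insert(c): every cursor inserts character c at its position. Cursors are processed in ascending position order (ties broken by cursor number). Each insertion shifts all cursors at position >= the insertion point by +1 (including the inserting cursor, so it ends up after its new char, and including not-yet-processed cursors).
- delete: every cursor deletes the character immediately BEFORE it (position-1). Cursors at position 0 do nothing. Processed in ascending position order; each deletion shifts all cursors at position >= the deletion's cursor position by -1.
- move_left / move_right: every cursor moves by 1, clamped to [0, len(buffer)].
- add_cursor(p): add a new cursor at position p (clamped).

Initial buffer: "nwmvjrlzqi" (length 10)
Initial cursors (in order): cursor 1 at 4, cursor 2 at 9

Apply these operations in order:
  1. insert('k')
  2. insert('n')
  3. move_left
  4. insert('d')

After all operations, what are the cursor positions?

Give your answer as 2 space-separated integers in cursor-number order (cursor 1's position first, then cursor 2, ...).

Answer: 6 14

Derivation:
After op 1 (insert('k')): buffer="nwmvkjrlzqki" (len 12), cursors c1@5 c2@11, authorship ....1.....2.
After op 2 (insert('n')): buffer="nwmvknjrlzqkni" (len 14), cursors c1@6 c2@13, authorship ....11.....22.
After op 3 (move_left): buffer="nwmvknjrlzqkni" (len 14), cursors c1@5 c2@12, authorship ....11.....22.
After op 4 (insert('d')): buffer="nwmvkdnjrlzqkdni" (len 16), cursors c1@6 c2@14, authorship ....111.....222.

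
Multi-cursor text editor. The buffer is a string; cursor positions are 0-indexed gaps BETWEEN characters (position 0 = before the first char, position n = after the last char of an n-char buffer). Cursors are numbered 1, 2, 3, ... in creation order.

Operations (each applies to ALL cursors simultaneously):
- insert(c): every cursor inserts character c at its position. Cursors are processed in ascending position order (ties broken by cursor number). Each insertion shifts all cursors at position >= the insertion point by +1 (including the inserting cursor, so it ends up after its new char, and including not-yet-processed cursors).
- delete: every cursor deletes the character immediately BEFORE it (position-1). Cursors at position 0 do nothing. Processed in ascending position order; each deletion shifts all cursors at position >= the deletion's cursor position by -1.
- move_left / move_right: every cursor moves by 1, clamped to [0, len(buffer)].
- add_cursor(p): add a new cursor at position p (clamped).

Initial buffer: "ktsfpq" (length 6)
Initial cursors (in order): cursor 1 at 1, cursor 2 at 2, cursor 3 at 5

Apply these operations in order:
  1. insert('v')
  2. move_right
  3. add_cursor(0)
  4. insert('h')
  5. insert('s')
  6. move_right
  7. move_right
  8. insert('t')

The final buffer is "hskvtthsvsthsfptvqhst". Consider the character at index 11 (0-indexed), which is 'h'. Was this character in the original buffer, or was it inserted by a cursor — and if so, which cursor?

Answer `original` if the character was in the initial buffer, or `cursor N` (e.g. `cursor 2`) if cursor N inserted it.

After op 1 (insert('v')): buffer="kvtvsfpvq" (len 9), cursors c1@2 c2@4 c3@8, authorship .1.2...3.
After op 2 (move_right): buffer="kvtvsfpvq" (len 9), cursors c1@3 c2@5 c3@9, authorship .1.2...3.
After op 3 (add_cursor(0)): buffer="kvtvsfpvq" (len 9), cursors c4@0 c1@3 c2@5 c3@9, authorship .1.2...3.
After op 4 (insert('h')): buffer="hkvthvshfpvqh" (len 13), cursors c4@1 c1@5 c2@8 c3@13, authorship 4.1.12.2..3.3
After op 5 (insert('s')): buffer="hskvthsvshsfpvqhs" (len 17), cursors c4@2 c1@7 c2@11 c3@17, authorship 44.1.112.22..3.33
After op 6 (move_right): buffer="hskvthsvshsfpvqhs" (len 17), cursors c4@3 c1@8 c2@12 c3@17, authorship 44.1.112.22..3.33
After op 7 (move_right): buffer="hskvthsvshsfpvqhs" (len 17), cursors c4@4 c1@9 c2@13 c3@17, authorship 44.1.112.22..3.33
After op 8 (insert('t')): buffer="hskvtthsvsthsfptvqhst" (len 21), cursors c4@5 c1@11 c2@16 c3@21, authorship 44.14.112.122..23.333
Authorship (.=original, N=cursor N): 4 4 . 1 4 . 1 1 2 . 1 2 2 . . 2 3 . 3 3 3
Index 11: author = 2

Answer: cursor 2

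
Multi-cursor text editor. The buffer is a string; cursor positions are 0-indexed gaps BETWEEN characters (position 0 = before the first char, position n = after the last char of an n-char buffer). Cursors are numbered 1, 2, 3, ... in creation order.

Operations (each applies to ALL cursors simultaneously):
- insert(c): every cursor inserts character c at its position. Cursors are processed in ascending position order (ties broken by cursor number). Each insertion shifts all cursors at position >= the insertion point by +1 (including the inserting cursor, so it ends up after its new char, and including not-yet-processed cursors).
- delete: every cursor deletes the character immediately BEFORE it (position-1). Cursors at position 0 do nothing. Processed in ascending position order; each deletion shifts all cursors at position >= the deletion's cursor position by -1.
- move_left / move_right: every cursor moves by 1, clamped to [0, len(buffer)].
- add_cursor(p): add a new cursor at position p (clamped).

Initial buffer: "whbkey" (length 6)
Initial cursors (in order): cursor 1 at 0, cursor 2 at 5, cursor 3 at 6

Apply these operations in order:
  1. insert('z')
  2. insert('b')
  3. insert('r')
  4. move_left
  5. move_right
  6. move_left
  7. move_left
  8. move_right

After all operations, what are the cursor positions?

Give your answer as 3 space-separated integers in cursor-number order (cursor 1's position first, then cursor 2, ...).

After op 1 (insert('z')): buffer="zwhbkezyz" (len 9), cursors c1@1 c2@7 c3@9, authorship 1.....2.3
After op 2 (insert('b')): buffer="zbwhbkezbyzb" (len 12), cursors c1@2 c2@9 c3@12, authorship 11.....22.33
After op 3 (insert('r')): buffer="zbrwhbkezbryzbr" (len 15), cursors c1@3 c2@11 c3@15, authorship 111.....222.333
After op 4 (move_left): buffer="zbrwhbkezbryzbr" (len 15), cursors c1@2 c2@10 c3@14, authorship 111.....222.333
After op 5 (move_right): buffer="zbrwhbkezbryzbr" (len 15), cursors c1@3 c2@11 c3@15, authorship 111.....222.333
After op 6 (move_left): buffer="zbrwhbkezbryzbr" (len 15), cursors c1@2 c2@10 c3@14, authorship 111.....222.333
After op 7 (move_left): buffer="zbrwhbkezbryzbr" (len 15), cursors c1@1 c2@9 c3@13, authorship 111.....222.333
After op 8 (move_right): buffer="zbrwhbkezbryzbr" (len 15), cursors c1@2 c2@10 c3@14, authorship 111.....222.333

Answer: 2 10 14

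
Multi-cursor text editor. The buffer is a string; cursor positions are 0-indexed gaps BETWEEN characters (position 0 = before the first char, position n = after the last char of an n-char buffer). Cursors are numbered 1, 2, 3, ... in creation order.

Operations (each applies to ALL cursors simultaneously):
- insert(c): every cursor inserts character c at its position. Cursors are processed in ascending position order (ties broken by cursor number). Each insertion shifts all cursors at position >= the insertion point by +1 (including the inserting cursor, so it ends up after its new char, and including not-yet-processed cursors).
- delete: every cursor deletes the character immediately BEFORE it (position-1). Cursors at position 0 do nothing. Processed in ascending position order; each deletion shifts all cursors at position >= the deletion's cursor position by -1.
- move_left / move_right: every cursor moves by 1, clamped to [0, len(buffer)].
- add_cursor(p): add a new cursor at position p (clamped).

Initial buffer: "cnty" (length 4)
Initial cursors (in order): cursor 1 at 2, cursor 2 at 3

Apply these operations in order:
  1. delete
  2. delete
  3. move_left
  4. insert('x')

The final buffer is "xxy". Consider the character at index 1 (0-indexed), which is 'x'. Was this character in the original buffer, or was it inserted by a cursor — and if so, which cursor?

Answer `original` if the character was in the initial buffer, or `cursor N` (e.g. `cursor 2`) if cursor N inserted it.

After op 1 (delete): buffer="cy" (len 2), cursors c1@1 c2@1, authorship ..
After op 2 (delete): buffer="y" (len 1), cursors c1@0 c2@0, authorship .
After op 3 (move_left): buffer="y" (len 1), cursors c1@0 c2@0, authorship .
After op 4 (insert('x')): buffer="xxy" (len 3), cursors c1@2 c2@2, authorship 12.
Authorship (.=original, N=cursor N): 1 2 .
Index 1: author = 2

Answer: cursor 2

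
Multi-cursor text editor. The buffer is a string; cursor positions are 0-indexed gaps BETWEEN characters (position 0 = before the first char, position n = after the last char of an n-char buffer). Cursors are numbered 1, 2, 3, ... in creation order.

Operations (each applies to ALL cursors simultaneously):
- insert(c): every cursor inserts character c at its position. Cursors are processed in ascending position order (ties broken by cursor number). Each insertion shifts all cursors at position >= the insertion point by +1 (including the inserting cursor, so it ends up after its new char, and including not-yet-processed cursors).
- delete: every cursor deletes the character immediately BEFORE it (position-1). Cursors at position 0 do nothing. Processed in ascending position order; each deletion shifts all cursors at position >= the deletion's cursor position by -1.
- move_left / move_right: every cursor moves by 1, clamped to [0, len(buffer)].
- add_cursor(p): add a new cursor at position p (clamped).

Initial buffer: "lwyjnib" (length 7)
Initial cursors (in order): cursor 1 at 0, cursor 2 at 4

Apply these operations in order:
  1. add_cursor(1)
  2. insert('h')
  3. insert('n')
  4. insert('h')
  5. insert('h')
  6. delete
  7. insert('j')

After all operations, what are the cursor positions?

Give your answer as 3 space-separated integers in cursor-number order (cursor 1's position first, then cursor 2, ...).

After op 1 (add_cursor(1)): buffer="lwyjnib" (len 7), cursors c1@0 c3@1 c2@4, authorship .......
After op 2 (insert('h')): buffer="hlhwyjhnib" (len 10), cursors c1@1 c3@3 c2@7, authorship 1.3...2...
After op 3 (insert('n')): buffer="hnlhnwyjhnnib" (len 13), cursors c1@2 c3@5 c2@10, authorship 11.33...22...
After op 4 (insert('h')): buffer="hnhlhnhwyjhnhnib" (len 16), cursors c1@3 c3@7 c2@13, authorship 111.333...222...
After op 5 (insert('h')): buffer="hnhhlhnhhwyjhnhhnib" (len 19), cursors c1@4 c3@9 c2@16, authorship 1111.3333...2222...
After op 6 (delete): buffer="hnhlhnhwyjhnhnib" (len 16), cursors c1@3 c3@7 c2@13, authorship 111.333...222...
After op 7 (insert('j')): buffer="hnhjlhnhjwyjhnhjnib" (len 19), cursors c1@4 c3@9 c2@16, authorship 1111.3333...2222...

Answer: 4 16 9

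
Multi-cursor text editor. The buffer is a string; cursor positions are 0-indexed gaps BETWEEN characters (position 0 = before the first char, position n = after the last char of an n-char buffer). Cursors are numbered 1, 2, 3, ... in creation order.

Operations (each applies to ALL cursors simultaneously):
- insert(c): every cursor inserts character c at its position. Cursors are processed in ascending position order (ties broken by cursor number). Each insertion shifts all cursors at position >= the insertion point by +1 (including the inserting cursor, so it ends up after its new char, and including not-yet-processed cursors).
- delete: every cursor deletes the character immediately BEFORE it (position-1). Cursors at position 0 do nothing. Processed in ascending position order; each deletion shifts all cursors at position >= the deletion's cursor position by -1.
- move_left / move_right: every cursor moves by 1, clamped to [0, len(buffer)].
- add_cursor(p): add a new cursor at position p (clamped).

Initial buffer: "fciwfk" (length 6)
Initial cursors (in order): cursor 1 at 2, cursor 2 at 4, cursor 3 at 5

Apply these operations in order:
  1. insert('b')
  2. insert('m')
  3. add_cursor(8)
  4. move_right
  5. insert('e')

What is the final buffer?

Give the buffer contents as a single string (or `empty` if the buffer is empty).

Answer: fcbmiewbmfeebmke

Derivation:
After op 1 (insert('b')): buffer="fcbiwbfbk" (len 9), cursors c1@3 c2@6 c3@8, authorship ..1..2.3.
After op 2 (insert('m')): buffer="fcbmiwbmfbmk" (len 12), cursors c1@4 c2@8 c3@11, authorship ..11..22.33.
After op 3 (add_cursor(8)): buffer="fcbmiwbmfbmk" (len 12), cursors c1@4 c2@8 c4@8 c3@11, authorship ..11..22.33.
After op 4 (move_right): buffer="fcbmiwbmfbmk" (len 12), cursors c1@5 c2@9 c4@9 c3@12, authorship ..11..22.33.
After op 5 (insert('e')): buffer="fcbmiewbmfeebmke" (len 16), cursors c1@6 c2@12 c4@12 c3@16, authorship ..11.1.22.2433.3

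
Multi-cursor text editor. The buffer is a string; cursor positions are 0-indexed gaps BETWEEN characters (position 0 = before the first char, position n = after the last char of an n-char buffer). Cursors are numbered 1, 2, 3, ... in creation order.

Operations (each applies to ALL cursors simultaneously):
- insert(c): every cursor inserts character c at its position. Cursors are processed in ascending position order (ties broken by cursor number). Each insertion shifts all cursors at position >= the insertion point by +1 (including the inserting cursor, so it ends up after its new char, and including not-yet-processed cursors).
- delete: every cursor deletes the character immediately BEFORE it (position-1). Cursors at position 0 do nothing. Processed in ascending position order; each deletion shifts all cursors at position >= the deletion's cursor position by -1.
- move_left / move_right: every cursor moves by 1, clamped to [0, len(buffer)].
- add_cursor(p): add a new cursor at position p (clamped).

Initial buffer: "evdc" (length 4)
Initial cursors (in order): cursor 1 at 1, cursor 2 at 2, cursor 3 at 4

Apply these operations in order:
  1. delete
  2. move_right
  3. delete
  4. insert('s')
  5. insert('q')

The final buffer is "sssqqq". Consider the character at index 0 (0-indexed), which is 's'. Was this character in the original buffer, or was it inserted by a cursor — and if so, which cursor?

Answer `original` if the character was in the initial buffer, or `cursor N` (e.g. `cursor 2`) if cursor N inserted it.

After op 1 (delete): buffer="d" (len 1), cursors c1@0 c2@0 c3@1, authorship .
After op 2 (move_right): buffer="d" (len 1), cursors c1@1 c2@1 c3@1, authorship .
After op 3 (delete): buffer="" (len 0), cursors c1@0 c2@0 c3@0, authorship 
After op 4 (insert('s')): buffer="sss" (len 3), cursors c1@3 c2@3 c3@3, authorship 123
After op 5 (insert('q')): buffer="sssqqq" (len 6), cursors c1@6 c2@6 c3@6, authorship 123123
Authorship (.=original, N=cursor N): 1 2 3 1 2 3
Index 0: author = 1

Answer: cursor 1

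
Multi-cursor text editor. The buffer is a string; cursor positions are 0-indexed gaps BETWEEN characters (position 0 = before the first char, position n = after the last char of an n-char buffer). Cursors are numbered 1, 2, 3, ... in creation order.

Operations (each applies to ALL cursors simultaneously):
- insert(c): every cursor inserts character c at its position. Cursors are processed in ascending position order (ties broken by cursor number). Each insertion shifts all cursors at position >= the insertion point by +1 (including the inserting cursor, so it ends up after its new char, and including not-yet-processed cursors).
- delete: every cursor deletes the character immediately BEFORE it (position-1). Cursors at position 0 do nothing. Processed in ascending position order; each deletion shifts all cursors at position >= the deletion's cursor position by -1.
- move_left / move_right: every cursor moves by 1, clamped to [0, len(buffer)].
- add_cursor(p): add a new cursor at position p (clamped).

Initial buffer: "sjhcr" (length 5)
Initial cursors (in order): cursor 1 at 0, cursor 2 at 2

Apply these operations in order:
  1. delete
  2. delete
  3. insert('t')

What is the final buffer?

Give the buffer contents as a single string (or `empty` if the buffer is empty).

Answer: tthcr

Derivation:
After op 1 (delete): buffer="shcr" (len 4), cursors c1@0 c2@1, authorship ....
After op 2 (delete): buffer="hcr" (len 3), cursors c1@0 c2@0, authorship ...
After op 3 (insert('t')): buffer="tthcr" (len 5), cursors c1@2 c2@2, authorship 12...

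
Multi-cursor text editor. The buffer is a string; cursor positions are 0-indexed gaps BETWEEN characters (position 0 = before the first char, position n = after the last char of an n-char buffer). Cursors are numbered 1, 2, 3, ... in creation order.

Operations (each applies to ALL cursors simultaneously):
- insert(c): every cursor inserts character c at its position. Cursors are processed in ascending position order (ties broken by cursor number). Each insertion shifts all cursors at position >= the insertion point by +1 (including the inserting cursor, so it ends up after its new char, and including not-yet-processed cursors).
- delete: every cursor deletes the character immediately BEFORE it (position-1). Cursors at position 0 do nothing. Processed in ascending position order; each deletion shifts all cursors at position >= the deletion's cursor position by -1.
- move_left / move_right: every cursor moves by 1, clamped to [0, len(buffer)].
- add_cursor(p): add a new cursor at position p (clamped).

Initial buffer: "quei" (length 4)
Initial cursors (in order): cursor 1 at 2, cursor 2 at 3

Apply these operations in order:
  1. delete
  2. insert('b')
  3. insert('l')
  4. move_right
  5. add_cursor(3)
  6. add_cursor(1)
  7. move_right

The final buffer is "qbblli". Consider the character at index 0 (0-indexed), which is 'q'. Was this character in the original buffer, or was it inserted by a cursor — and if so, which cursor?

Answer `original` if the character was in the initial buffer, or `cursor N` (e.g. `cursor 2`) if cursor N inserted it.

After op 1 (delete): buffer="qi" (len 2), cursors c1@1 c2@1, authorship ..
After op 2 (insert('b')): buffer="qbbi" (len 4), cursors c1@3 c2@3, authorship .12.
After op 3 (insert('l')): buffer="qbblli" (len 6), cursors c1@5 c2@5, authorship .1212.
After op 4 (move_right): buffer="qbblli" (len 6), cursors c1@6 c2@6, authorship .1212.
After op 5 (add_cursor(3)): buffer="qbblli" (len 6), cursors c3@3 c1@6 c2@6, authorship .1212.
After op 6 (add_cursor(1)): buffer="qbblli" (len 6), cursors c4@1 c3@3 c1@6 c2@6, authorship .1212.
After op 7 (move_right): buffer="qbblli" (len 6), cursors c4@2 c3@4 c1@6 c2@6, authorship .1212.
Authorship (.=original, N=cursor N): . 1 2 1 2 .
Index 0: author = original

Answer: original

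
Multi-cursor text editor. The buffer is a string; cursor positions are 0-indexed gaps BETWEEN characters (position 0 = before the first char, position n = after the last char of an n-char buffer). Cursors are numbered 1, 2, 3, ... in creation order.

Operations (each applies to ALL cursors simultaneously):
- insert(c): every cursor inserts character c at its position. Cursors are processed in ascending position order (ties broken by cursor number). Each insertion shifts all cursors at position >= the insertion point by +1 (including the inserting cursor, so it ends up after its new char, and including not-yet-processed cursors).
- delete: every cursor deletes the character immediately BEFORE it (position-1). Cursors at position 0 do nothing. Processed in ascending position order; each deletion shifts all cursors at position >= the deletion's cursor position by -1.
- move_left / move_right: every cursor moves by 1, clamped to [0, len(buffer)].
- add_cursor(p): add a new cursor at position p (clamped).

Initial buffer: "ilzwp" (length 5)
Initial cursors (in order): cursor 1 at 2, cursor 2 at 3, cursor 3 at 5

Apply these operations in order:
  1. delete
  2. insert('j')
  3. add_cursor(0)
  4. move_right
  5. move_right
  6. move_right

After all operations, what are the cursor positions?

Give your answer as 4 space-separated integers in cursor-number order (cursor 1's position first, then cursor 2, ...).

Answer: 5 5 5 3

Derivation:
After op 1 (delete): buffer="iw" (len 2), cursors c1@1 c2@1 c3@2, authorship ..
After op 2 (insert('j')): buffer="ijjwj" (len 5), cursors c1@3 c2@3 c3@5, authorship .12.3
After op 3 (add_cursor(0)): buffer="ijjwj" (len 5), cursors c4@0 c1@3 c2@3 c3@5, authorship .12.3
After op 4 (move_right): buffer="ijjwj" (len 5), cursors c4@1 c1@4 c2@4 c3@5, authorship .12.3
After op 5 (move_right): buffer="ijjwj" (len 5), cursors c4@2 c1@5 c2@5 c3@5, authorship .12.3
After op 6 (move_right): buffer="ijjwj" (len 5), cursors c4@3 c1@5 c2@5 c3@5, authorship .12.3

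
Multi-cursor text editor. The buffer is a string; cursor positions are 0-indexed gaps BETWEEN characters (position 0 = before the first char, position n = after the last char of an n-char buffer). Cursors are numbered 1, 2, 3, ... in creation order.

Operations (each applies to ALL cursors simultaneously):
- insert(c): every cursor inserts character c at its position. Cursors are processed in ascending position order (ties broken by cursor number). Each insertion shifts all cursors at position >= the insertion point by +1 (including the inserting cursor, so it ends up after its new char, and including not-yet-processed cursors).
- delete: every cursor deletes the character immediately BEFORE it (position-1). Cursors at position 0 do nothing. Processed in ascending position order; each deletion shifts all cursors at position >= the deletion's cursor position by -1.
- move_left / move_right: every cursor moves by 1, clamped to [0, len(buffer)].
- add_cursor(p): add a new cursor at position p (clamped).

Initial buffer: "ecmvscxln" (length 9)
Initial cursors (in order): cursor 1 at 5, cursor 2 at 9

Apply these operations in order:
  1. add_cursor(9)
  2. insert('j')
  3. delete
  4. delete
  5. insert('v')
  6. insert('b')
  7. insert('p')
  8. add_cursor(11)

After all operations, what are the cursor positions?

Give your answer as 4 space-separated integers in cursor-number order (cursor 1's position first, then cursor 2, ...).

Answer: 7 15 15 11

Derivation:
After op 1 (add_cursor(9)): buffer="ecmvscxln" (len 9), cursors c1@5 c2@9 c3@9, authorship .........
After op 2 (insert('j')): buffer="ecmvsjcxlnjj" (len 12), cursors c1@6 c2@12 c3@12, authorship .....1....23
After op 3 (delete): buffer="ecmvscxln" (len 9), cursors c1@5 c2@9 c3@9, authorship .........
After op 4 (delete): buffer="ecmvcx" (len 6), cursors c1@4 c2@6 c3@6, authorship ......
After op 5 (insert('v')): buffer="ecmvvcxvv" (len 9), cursors c1@5 c2@9 c3@9, authorship ....1..23
After op 6 (insert('b')): buffer="ecmvvbcxvvbb" (len 12), cursors c1@6 c2@12 c3@12, authorship ....11..2323
After op 7 (insert('p')): buffer="ecmvvbpcxvvbbpp" (len 15), cursors c1@7 c2@15 c3@15, authorship ....111..232323
After op 8 (add_cursor(11)): buffer="ecmvvbpcxvvbbpp" (len 15), cursors c1@7 c4@11 c2@15 c3@15, authorship ....111..232323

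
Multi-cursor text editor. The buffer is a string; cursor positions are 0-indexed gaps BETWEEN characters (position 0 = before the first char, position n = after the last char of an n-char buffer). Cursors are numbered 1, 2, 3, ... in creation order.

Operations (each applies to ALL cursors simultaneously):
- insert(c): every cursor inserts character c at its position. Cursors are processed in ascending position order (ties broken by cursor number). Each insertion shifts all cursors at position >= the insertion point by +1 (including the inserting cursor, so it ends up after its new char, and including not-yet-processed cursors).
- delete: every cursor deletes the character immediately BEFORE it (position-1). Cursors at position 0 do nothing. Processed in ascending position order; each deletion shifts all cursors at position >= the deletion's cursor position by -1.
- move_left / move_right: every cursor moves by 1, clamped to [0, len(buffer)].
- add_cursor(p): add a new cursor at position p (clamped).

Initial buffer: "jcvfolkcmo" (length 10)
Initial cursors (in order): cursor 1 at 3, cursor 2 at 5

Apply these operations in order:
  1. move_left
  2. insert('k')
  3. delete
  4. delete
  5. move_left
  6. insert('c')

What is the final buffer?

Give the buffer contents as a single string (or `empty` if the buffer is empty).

After op 1 (move_left): buffer="jcvfolkcmo" (len 10), cursors c1@2 c2@4, authorship ..........
After op 2 (insert('k')): buffer="jckvfkolkcmo" (len 12), cursors c1@3 c2@6, authorship ..1..2......
After op 3 (delete): buffer="jcvfolkcmo" (len 10), cursors c1@2 c2@4, authorship ..........
After op 4 (delete): buffer="jvolkcmo" (len 8), cursors c1@1 c2@2, authorship ........
After op 5 (move_left): buffer="jvolkcmo" (len 8), cursors c1@0 c2@1, authorship ........
After op 6 (insert('c')): buffer="cjcvolkcmo" (len 10), cursors c1@1 c2@3, authorship 1.2.......

Answer: cjcvolkcmo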